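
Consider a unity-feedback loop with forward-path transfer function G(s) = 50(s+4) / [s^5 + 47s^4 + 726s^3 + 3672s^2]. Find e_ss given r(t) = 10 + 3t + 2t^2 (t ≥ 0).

Factoring s^2 from the denominator leaves a polynomial with constant term 3672, so the system is type 2. By superposition:
  • 10: tracked with zero error.
  • 3t: tracked with zero error.
  • 2t^2: e_ss = 4/K_a with K_a=25/459 → 73.44.
Total e_ss = 73.44.

73.44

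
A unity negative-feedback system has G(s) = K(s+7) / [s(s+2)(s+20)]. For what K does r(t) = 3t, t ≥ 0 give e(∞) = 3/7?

40

One free integrator in G(s): this is a type 1 system.
K_v = lim_{s→0} s·G(s) = K·7 / (2·20) = 0.175·K.
e_ss = 3/K_v = 3/7 ⇒ K_v = 7 ⇒ K = 7/0.175 = 40.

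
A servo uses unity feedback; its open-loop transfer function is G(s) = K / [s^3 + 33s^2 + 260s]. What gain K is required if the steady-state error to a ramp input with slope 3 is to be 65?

The denominator has no term below 260s — 1 pole at s=0, type 1.
K_v = lim_{s→0} s·G(s) = K / 260 = (1/260)·K.
e_ss = 3/K_v = 65 ⇒ K_v = 3/65 ⇒ K = (3/65)/(1/260) = 12.

12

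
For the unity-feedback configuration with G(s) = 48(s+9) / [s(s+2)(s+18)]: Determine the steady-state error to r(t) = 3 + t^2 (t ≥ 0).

infinity

The open loop has one pole at the origin → type 1 system. Treating each term separately:
  • 3: tracked with zero error.
  • t^2: a type-1 system cannot track it, e_ss → ∞.
The unbounded component dominates.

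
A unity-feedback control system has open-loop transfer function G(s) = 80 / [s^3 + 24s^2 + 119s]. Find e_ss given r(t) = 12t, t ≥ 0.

Lowest-order denominator term is 119s, so the open loop has 1 pole at the origin → type 1 system.
K_v = lim_{s→0} s·G(s) = 80 / 119 = 80/119.
e_ss = 12/K_v = 12/(80/119) = 17.85.

17.85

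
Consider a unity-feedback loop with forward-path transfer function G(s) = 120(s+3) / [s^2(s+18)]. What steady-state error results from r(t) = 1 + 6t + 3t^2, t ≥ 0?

0.3

G(s) has two factors of s in the denominator, so the system is type 2. Taking each input component in turn:
  • 1: tracked with zero error.
  • 6t: tracked with zero error.
  • 3t^2: e_ss = 6/K_a with K_a=20 → 0.3.
Total e_ss = 0.3.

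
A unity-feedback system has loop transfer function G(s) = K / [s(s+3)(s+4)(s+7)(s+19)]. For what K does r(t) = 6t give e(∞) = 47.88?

200

G(s) has one factor of s in the denominator, so the system is type 1.
K_v = lim_{s→0} s·G(s) = K / (3·4·7·19) = (1/1596)·K.
e_ss = 6/K_v = 47.88 ⇒ K_v = 50/399 ⇒ K = (50/399)/(1/1596) = 200.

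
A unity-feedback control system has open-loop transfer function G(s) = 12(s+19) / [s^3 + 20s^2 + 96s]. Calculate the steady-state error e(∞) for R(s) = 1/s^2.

Factoring s from the denominator leaves a polynomial with constant term 96, so the system is type 1.
K_v = lim_{s→0} s·G(s) = 12·19 / 96 = 2.375.
e_ss = 1/K_v = 1/2.375 = 8/19.

8/19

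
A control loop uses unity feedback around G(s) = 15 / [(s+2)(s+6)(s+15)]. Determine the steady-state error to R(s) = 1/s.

No free integrators in G(s): this is a type 0 system.
K_p = lim_{s→0} G(s) = 15 / (2·6·15) = 1/12.
e_ss = 1/(1 + K_p) = 1/(13/12) = 12/13.

12/13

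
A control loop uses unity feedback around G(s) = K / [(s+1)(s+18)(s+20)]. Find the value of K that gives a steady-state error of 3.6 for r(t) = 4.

40

The open loop has no poles at the origin → type 0 system.
K_p = lim_{s→0} G(s) = K / (1·18·20) = (1/360)·K.
e_ss = 4/(1 + K_p) = 3.6 ⇒ 1 + (1/360)·K = 10/9 ⇒ K = 40.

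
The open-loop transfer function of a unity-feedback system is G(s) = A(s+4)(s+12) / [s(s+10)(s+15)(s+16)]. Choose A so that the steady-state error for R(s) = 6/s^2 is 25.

One free integrator in G(s): this is a type 1 system.
K_v = lim_{s→0} s·G(s) = A·4·12 / (10·15·16) = 0.02·A.
e_ss = 6/K_v = 25 ⇒ K_v = 0.24 ⇒ A = 0.24/0.02 = 12.

12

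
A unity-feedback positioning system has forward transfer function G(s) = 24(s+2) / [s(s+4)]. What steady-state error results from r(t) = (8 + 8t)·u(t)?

2/3

One free integrator in G(s): this is a type 1 system. Taking each input component in turn:
  • 8: tracked with zero error.
  • 8t: e_ss = 8/K_v with K_v=12 → 2/3.
Total e_ss = 2/3.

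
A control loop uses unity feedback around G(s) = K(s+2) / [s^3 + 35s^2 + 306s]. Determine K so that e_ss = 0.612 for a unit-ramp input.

250

The denominator has no term below 306s — 1 pole at s=0, type 1.
K_v = lim_{s→0} s·G(s) = K·2 / 306 = (1/153)·K.
e_ss = 1/K_v = 0.612 ⇒ K_v = 250/153 ⇒ K = (250/153)/(1/153) = 250.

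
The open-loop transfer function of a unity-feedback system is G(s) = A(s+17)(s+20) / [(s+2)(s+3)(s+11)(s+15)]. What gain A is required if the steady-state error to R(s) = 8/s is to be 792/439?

10

No free integrators in G(s): this is a type 0 system.
K_p = lim_{s→0} G(s) = A·17·20 / (2·3·11·15) = (34/99)·A.
e_ss = 8/(1 + K_p) = 792/439 ⇒ 1 + (34/99)·A = 439/99 ⇒ A = 10.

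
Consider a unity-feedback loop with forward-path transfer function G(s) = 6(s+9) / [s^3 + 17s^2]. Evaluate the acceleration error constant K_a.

The denominator has no term below 17s^2 — 2 poles at s=0, type 2.
K_a = lim_{s→0} s^2·G(s) = 6·9 / 17 = 54/17.

54/17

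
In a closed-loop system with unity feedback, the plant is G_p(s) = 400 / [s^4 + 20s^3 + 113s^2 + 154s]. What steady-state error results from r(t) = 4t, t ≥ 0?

1.54

The denominator has no term below 154s — 1 pole at s=0, type 1.
K_v = lim_{s→0} s·G_p(s) = 400 / 154 = 200/77.
e_ss = 4/K_v = 4/(200/77) = 1.54.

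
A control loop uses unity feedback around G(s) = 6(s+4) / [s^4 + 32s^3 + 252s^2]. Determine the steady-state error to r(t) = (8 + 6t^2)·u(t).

126

Factoring s^2 from the denominator leaves a polynomial with constant term 252, so the system is type 2. Taking each input component in turn:
  • 8: tracked with zero error.
  • 6t^2: e_ss = 12/K_a with K_a=2/21 → 126.
Total e_ss = 126.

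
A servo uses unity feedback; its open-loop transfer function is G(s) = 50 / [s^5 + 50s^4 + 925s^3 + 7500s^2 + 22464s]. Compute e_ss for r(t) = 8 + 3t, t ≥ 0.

1347.84

Factoring s from the denominator leaves a polynomial with constant term 22464, so the system is type 1. Treating each term separately:
  • 8: tracked with zero error.
  • 3t: e_ss = 3/K_v with K_v=25/11232 → 1347.84.
Total e_ss = 1347.84.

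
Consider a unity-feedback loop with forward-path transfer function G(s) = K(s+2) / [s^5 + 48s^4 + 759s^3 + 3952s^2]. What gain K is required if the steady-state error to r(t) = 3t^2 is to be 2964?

4

Lowest-order denominator term is 3952s^2, so the open loop has 2 poles at the origin → type 2 system.
K_a = lim_{s→0} s^2·G(s) = K·2 / 3952 = (1/1976)·K.
e_ss = 6/K_a = 2964 ⇒ K_a = 1/494 ⇒ K = (1/494)/(1/1976) = 4.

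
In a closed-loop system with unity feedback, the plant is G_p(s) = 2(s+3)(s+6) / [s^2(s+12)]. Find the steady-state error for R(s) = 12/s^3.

Two free integrators in G_p(s): this is a type 2 system.
K_a = lim_{s→0} s^2·G_p(s) = 2·3·6 / (12) = 3.
r(t) = 6t^2 gives R(s) = 12/s^3.
e_ss = 12/K_a = 12/3 = 4.

4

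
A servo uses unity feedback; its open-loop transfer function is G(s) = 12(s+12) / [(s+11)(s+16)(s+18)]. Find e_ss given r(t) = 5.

No free integrators in G(s): this is a type 0 system.
K_p = lim_{s→0} G(s) = 12·12 / (11·16·18) = 1/22.
e_ss = 5/(1 + K_p) = 5/(23/22) = 110/23.

110/23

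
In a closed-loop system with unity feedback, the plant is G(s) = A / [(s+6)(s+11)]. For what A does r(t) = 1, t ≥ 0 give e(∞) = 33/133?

200

System type = 0 (no poles at s=0).
K_p = lim_{s→0} G(s) = A / (6·11) = (1/66)·A.
e_ss = 1/(1 + K_p) = 33/133 ⇒ 1 + (1/66)·A = 133/33 ⇒ A = 200.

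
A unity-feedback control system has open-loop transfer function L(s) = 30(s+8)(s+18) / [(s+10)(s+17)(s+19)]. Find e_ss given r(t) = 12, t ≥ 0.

3876/755

The open loop has no poles at the origin → type 0 system.
K_p = lim_{s→0} L(s) = 30·8·18 / (10·17·19) = 432/323.
e_ss = 12/(1 + K_p) = 12/(755/323) = 3876/755.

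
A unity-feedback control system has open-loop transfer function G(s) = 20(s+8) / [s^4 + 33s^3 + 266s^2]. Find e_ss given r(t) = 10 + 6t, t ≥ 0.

Lowest-order denominator term is 266s^2, so the open loop has 2 poles at the origin → type 2 system. By superposition:
  • 10: tracked with zero error.
  • 6t: tracked with zero error.
Total e_ss = 0.

0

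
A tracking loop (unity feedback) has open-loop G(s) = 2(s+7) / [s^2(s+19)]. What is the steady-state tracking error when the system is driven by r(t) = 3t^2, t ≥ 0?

The open loop has two poles at the origin → type 2 system.
K_a = lim_{s→0} s^2·G(s) = 2·7 / (19) = 14/19.
r(t) = 3t^2 gives R(s) = 6/s^3.
e_ss = 6/K_a = 6/(14/19) = 57/7.

57/7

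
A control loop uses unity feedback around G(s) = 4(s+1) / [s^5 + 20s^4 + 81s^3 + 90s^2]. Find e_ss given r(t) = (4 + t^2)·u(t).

Factoring s^2 from the denominator leaves a polynomial with constant term 90, so the system is type 2. Taking each input component in turn:
  • 4: tracked with zero error.
  • t^2: e_ss = 2/K_a with K_a=2/45 → 45.
Total e_ss = 45.

45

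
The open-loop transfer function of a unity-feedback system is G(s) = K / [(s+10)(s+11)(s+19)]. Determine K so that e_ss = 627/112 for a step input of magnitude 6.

The open loop has no poles at the origin → type 0 system.
K_p = lim_{s→0} G(s) = K / (10·11·19) = (1/2090)·K.
e_ss = 6/(1 + K_p) = 627/112 ⇒ 1 + (1/2090)·K = 224/209 ⇒ K = 150.

150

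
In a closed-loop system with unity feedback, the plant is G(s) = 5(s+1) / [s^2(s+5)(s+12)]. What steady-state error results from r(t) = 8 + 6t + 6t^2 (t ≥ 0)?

144

The open loop has two poles at the origin → type 2 system. By superposition:
  • 8: tracked with zero error.
  • 6t: tracked with zero error.
  • 6t^2: e_ss = 12/K_a with K_a=1/12 → 144.
Total e_ss = 144.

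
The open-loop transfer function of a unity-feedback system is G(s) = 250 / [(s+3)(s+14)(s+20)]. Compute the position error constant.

25/84

G(s) has no factors of s in the denominator, so the system is type 0.
K_p = lim_{s→0} G(s) = 250 / (3·14·20) = 25/84.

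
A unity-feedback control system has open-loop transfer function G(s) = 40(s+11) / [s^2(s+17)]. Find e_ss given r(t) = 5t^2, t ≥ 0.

17/44

System type = 2 (two poles at s=0).
K_a = lim_{s→0} s^2·G(s) = 40·11 / (17) = 440/17.
r(t) = 5t^2 gives R(s) = 10/s^3.
e_ss = 10/K_a = 10/(440/17) = 17/44.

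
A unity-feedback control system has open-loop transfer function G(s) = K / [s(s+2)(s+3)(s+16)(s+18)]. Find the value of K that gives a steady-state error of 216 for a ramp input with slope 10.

One free integrator in G(s): this is a type 1 system.
K_v = lim_{s→0} s·G(s) = K / (2·3·16·18) = (1/1728)·K.
e_ss = 10/K_v = 216 ⇒ K_v = 5/108 ⇒ K = (5/108)/(1/1728) = 80.

80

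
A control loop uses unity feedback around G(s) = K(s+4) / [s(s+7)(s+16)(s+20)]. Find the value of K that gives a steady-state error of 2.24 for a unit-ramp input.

250

The open loop has one pole at the origin → type 1 system.
K_v = lim_{s→0} s·G(s) = K·4 / (7·16·20) = (1/560)·K.
e_ss = 1/K_v = 2.24 ⇒ K_v = 25/56 ⇒ K = (25/56)/(1/560) = 250.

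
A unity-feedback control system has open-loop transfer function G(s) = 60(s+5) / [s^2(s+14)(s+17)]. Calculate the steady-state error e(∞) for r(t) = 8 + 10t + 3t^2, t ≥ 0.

Two free integrators in G(s): this is a type 2 system. Treating each term separately:
  • 8: tracked with zero error.
  • 10t: tracked with zero error.
  • 3t^2: e_ss = 6/K_a with K_a=150/119 → 4.76.
Total e_ss = 4.76.

4.76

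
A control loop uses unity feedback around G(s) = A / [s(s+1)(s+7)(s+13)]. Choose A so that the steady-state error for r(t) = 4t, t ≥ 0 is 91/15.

60

G(s) has one factor of s in the denominator, so the system is type 1.
K_v = lim_{s→0} s·G(s) = A / (1·7·13) = (1/91)·A.
e_ss = 4/K_v = 91/15 ⇒ K_v = 60/91 ⇒ A = (60/91)/(1/91) = 60.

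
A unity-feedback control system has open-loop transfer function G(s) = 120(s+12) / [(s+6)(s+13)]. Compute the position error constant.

240/13

The open loop has no poles at the origin → type 0 system.
K_p = lim_{s→0} G(s) = 120·12 / (6·13) = 240/13.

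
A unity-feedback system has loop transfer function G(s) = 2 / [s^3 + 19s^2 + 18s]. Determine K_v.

1/9

The denominator has no term below 18s — 1 pole at s=0, type 1.
K_v = lim_{s→0} s·G(s) = 2 / 18 = 1/9.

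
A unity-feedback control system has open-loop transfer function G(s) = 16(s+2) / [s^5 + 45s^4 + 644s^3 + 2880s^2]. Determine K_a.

Lowest-order denominator term is 2880s^2, so the open loop has 2 poles at the origin → type 2 system.
K_a = lim_{s→0} s^2·G(s) = 16·2 / 2880 = 1/90.

1/90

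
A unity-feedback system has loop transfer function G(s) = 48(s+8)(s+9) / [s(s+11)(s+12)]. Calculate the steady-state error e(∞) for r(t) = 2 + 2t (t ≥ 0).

11/144

The open loop has one pole at the origin → type 1 system. By superposition:
  • 2: tracked with zero error.
  • 2t: e_ss = 2/K_v with K_v=288/11 → 11/144.
Total e_ss = 11/144.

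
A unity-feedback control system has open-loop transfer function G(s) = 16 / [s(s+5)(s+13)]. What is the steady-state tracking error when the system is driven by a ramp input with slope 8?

The open loop has one pole at the origin → type 1 system.
K_v = lim_{s→0} s·G(s) = 16 / (5·13) = 16/65.
e_ss = 8/K_v = 8/(16/65) = 32.5.

32.5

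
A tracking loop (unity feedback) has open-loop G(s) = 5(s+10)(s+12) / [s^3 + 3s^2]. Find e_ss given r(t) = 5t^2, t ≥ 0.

0.05

The denominator has no term below 3s^2 — 2 poles at s=0, type 2.
K_a = lim_{s→0} s^2·G(s) = 5·10·12 / 3 = 200.
r(t) = 5t^2 gives R(s) = 10/s^3.
e_ss = 10/K_a = 10/200 = 0.05.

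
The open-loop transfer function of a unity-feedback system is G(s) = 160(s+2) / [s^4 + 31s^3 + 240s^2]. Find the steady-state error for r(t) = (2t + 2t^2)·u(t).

3

Factoring s^2 from the denominator leaves a polynomial with constant term 240, so the system is type 2. Taking each input component in turn:
  • 2t: tracked with zero error.
  • 2t^2: e_ss = 4/K_a with K_a=4/3 → 3.
Total e_ss = 3.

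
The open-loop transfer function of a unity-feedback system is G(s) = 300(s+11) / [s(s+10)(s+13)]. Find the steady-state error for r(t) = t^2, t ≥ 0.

infinity

The open loop has one pole at the origin → type 1 system.
K_a = lim_{s→0} s^2·G(s) = 0; the steady-state error to this parabolic input grows without bound.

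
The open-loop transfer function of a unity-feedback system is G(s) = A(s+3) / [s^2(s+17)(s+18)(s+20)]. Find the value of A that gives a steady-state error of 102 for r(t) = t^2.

System type = 2 (two poles at s=0).
K_a = lim_{s→0} s^2·G(s) = A·3 / (17·18·20) = (1/2040)·A.
e_ss = 2/K_a = 102 ⇒ K_a = 1/51 ⇒ A = (1/51)/(1/2040) = 40.

40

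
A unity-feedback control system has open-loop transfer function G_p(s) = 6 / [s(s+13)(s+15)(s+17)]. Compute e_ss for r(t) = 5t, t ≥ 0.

2762.5

One free integrator in G_p(s): this is a type 1 system.
K_v = lim_{s→0} s·G_p(s) = 6 / (13·15·17) = 2/1105.
e_ss = 5/K_v = 5/(2/1105) = 2762.5.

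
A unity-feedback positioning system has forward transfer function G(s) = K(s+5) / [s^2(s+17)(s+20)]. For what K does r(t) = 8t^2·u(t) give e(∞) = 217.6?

The open loop has two poles at the origin → type 2 system.
K_a = lim_{s→0} s^2·G(s) = K·5 / (17·20) = (1/68)·K.
e_ss = 16/K_a = 217.6 ⇒ K_a = 5/68 ⇒ K = (5/68)/(1/68) = 5.

5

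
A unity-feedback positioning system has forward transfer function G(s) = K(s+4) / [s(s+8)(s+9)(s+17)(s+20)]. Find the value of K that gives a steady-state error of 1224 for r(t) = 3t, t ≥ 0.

G(s) has one factor of s in the denominator, so the system is type 1.
K_v = lim_{s→0} s·G(s) = K·4 / (8·9·17·20) = (1/6120)·K.
e_ss = 3/K_v = 1224 ⇒ K_v = 1/408 ⇒ K = (1/408)/(1/6120) = 15.

15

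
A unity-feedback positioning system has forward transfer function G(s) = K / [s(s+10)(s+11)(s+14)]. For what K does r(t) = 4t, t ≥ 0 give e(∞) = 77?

80

G(s) has one factor of s in the denominator, so the system is type 1.
K_v = lim_{s→0} s·G(s) = K / (10·11·14) = (1/1540)·K.
e_ss = 4/K_v = 77 ⇒ K_v = 4/77 ⇒ K = (4/77)/(1/1540) = 80.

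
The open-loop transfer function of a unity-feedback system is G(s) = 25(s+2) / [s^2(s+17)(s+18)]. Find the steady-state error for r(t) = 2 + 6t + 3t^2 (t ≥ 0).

G(s) has two factors of s in the denominator, so the system is type 2. Taking each input component in turn:
  • 2: tracked with zero error.
  • 6t: tracked with zero error.
  • 3t^2: e_ss = 6/K_a with K_a=25/153 → 36.72.
Total e_ss = 36.72.

36.72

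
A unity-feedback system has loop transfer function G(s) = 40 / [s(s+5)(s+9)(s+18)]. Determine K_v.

4/81

One free integrator in G(s): this is a type 1 system.
K_v = lim_{s→0} s·G(s) = 40 / (5·9·18) = 4/81.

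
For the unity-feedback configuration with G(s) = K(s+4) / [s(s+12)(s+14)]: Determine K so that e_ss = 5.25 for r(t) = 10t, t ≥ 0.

80

One free integrator in G(s): this is a type 1 system.
K_v = lim_{s→0} s·G(s) = K·4 / (12·14) = (1/42)·K.
e_ss = 10/K_v = 5.25 ⇒ K_v = 40/21 ⇒ K = (40/21)/(1/42) = 80.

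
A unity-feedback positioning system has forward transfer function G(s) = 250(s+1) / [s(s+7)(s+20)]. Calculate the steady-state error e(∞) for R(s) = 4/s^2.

2.24

G(s) has one factor of s in the denominator, so the system is type 1.
K_v = lim_{s→0} s·G(s) = 250·1 / (7·20) = 25/14.
e_ss = 4/K_v = 4/(25/14) = 2.24.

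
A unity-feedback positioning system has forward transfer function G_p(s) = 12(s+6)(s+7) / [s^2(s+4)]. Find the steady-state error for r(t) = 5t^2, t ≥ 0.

G_p(s) has two factors of s in the denominator, so the system is type 2.
K_a = lim_{s→0} s^2·G_p(s) = 12·6·7 / (4) = 126.
r(t) = 5t^2 gives R(s) = 10/s^3.
e_ss = 10/K_a = 10/126 = 5/63.

5/63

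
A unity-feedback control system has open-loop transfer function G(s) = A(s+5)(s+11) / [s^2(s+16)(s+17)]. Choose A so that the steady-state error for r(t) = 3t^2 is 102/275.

80

The open loop has two poles at the origin → type 2 system.
K_a = lim_{s→0} s^2·G(s) = A·5·11 / (16·17) = (55/272)·A.
e_ss = 6/K_a = 102/275 ⇒ K_a = 275/17 ⇒ A = (275/17)/(55/272) = 80.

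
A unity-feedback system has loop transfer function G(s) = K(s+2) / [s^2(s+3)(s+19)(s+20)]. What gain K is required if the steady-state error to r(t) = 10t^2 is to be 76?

Two free integrators in G(s): this is a type 2 system.
K_a = lim_{s→0} s^2·G(s) = K·2 / (3·19·20) = (1/570)·K.
e_ss = 20/K_a = 76 ⇒ K_a = 5/19 ⇒ K = (5/19)/(1/570) = 150.

150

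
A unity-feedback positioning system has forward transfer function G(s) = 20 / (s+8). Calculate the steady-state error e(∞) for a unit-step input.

G(s) has no factors of s in the denominator, so the system is type 0.
K_p = lim_{s→0} G(s) = 20 / (8) = 2.5.
e_ss = 1/(1 + K_p) = 1/3.5 = 2/7.

2/7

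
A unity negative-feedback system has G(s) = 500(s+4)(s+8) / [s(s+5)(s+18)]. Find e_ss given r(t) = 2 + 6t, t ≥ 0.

G(s) has one factor of s in the denominator, so the system is type 1. By superposition:
  • 2: tracked with zero error.
  • 6t: e_ss = 6/K_v with K_v=1600/9 → 27/800.
Total e_ss = 27/800.

27/800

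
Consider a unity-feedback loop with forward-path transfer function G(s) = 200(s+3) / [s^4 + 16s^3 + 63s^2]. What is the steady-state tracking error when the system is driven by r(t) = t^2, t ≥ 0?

The denominator has no term below 63s^2 — 2 poles at s=0, type 2.
K_a = lim_{s→0} s^2·G(s) = 200·3 / 63 = 200/21.
r(t) = t^2 gives R(s) = 2/s^3.
e_ss = 2/K_a = 2/(200/21) = 0.21.

0.21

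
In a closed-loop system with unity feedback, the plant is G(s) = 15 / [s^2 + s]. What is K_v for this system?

The denominator has no term below s — 1 pole at s=0, type 1.
K_v = lim_{s→0} s·G(s) = 15 / 1 = 15.

15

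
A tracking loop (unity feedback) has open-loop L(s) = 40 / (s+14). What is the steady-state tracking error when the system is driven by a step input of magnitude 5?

System type = 0 (no poles at s=0).
K_p = lim_{s→0} L(s) = 40 / (14) = 20/7.
e_ss = 5/(1 + K_p) = 5/(27/7) = 35/27.

35/27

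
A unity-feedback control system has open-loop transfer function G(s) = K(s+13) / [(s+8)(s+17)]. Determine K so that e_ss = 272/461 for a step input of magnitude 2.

The open loop has no poles at the origin → type 0 system.
K_p = lim_{s→0} G(s) = K·13 / (8·17) = (13/136)·K.
e_ss = 2/(1 + K_p) = 272/461 ⇒ 1 + (13/136)·K = 461/136 ⇒ K = 25.

25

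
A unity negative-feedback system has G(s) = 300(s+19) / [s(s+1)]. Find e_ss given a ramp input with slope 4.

The open loop has one pole at the origin → type 1 system.
K_v = lim_{s→0} s·G(s) = 300·19 / (1) = 5700.
e_ss = 4/K_v = 4/5700 = 1/1425.

1/1425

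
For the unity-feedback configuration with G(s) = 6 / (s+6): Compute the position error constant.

G(s) has no factors of s in the denominator, so the system is type 0.
K_p = lim_{s→0} G(s) = 6 / (6) = 1.

1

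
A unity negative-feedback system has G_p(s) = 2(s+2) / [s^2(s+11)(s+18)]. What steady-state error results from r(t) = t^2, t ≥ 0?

G_p(s) has two factors of s in the denominator, so the system is type 2.
K_a = lim_{s→0} s^2·G_p(s) = 2·2 / (11·18) = 2/99.
r(t) = t^2 gives R(s) = 2/s^3.
e_ss = 2/K_a = 2/(2/99) = 99.

99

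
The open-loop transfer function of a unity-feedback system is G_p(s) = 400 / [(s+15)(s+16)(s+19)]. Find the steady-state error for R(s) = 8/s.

No free integrators in G_p(s): this is a type 0 system.
K_p = lim_{s→0} G_p(s) = 400 / (15·16·19) = 5/57.
e_ss = 8/(1 + K_p) = 8/(62/57) = 228/31.

228/31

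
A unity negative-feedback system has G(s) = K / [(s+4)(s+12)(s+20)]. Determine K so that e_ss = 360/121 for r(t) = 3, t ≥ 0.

8

No free integrators in G(s): this is a type 0 system.
K_p = lim_{s→0} G(s) = K / (4·12·20) = (1/960)·K.
e_ss = 3/(1 + K_p) = 360/121 ⇒ 1 + (1/960)·K = 121/120 ⇒ K = 8.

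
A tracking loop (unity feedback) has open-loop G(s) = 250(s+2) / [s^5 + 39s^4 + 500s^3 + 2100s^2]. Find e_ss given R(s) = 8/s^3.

33.6

Factoring s^2 from the denominator leaves a polynomial with constant term 2100, so the system is type 2.
K_a = lim_{s→0} s^2·G(s) = 250·2 / 2100 = 5/21.
r(t) = 4t^2 gives R(s) = 8/s^3.
e_ss = 8/K_a = 8/(5/21) = 33.6.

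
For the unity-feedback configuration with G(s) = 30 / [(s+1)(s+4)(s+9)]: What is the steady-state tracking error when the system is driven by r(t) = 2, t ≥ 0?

12/11

No free integrators in G(s): this is a type 0 system.
K_p = lim_{s→0} G(s) = 30 / (1·4·9) = 5/6.
e_ss = 2/(1 + K_p) = 2/(11/6) = 12/11.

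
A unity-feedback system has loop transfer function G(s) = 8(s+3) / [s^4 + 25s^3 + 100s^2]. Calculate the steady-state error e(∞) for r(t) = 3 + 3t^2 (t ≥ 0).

25

The denominator has no term below 100s^2 — 2 poles at s=0, type 2. By superposition:
  • 3: tracked with zero error.
  • 3t^2: e_ss = 6/K_a with K_a=0.24 → 25.
Total e_ss = 25.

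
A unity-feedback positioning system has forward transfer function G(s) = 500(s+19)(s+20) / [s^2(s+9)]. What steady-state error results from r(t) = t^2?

9/95000

Two free integrators in G(s): this is a type 2 system.
K_a = lim_{s→0} s^2·G(s) = 500·19·20 / (9) = 190000/9.
r(t) = t^2 gives R(s) = 2/s^3.
e_ss = 2/K_a = 2/(190000/9) = 9/95000.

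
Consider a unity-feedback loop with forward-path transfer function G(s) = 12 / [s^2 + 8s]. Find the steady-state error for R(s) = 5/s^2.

Lowest-order denominator term is 8s, so the open loop has 1 pole at the origin → type 1 system.
K_v = lim_{s→0} s·G(s) = 12 / 8 = 1.5.
e_ss = 5/K_v = 5/1.5 = 10/3.

10/3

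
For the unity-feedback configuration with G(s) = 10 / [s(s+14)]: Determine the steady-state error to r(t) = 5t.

7

System type = 1 (one pole at s=0).
K_v = lim_{s→0} s·G(s) = 10 / (14) = 5/7.
e_ss = 5/K_v = 5/(5/7) = 7.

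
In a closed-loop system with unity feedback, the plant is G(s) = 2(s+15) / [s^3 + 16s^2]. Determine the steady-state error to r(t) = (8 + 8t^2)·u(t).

128/15

Factoring s^2 from the denominator leaves a polynomial with constant term 16, so the system is type 2. Treating each term separately:
  • 8: tracked with zero error.
  • 8t^2: e_ss = 16/K_a with K_a=1.875 → 128/15.
Total e_ss = 128/15.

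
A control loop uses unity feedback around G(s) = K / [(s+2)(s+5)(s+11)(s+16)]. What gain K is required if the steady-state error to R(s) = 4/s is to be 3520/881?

No free integrators in G(s): this is a type 0 system.
K_p = lim_{s→0} G(s) = K / (2·5·11·16) = (1/1760)·K.
e_ss = 4/(1 + K_p) = 3520/881 ⇒ 1 + (1/1760)·K = 881/880 ⇒ K = 2.

2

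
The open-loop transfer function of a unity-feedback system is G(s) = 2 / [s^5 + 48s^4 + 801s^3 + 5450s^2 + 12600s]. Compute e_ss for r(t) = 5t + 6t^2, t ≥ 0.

infinity

Factoring s from the denominator leaves a polynomial with constant term 12600, so the system is type 1. Treating each term separately:
  • 5t: e_ss = 5/K_v with K_v=1/6300 → 31500.
  • 6t^2: a type-1 system cannot track it, e_ss → ∞.
The unbounded component dominates.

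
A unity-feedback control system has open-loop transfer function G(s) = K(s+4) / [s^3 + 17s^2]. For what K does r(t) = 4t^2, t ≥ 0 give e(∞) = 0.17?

200

Factoring s^2 from the denominator leaves a polynomial with constant term 17, so the system is type 2.
K_a = lim_{s→0} s^2·G(s) = K·4 / 17 = (4/17)·K.
e_ss = 8/K_a = 0.17 ⇒ K_a = 800/17 ⇒ K = (800/17)/(4/17) = 200.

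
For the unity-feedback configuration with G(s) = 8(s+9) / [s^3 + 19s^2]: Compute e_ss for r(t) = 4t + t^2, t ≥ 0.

19/36

The denominator has no term below 19s^2 — 2 poles at s=0, type 2. Treating each term separately:
  • 4t: tracked with zero error.
  • t^2: e_ss = 2/K_a with K_a=72/19 → 19/36.
Total e_ss = 19/36.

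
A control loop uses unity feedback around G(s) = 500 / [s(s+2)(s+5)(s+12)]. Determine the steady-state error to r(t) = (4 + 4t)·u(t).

G(s) has one factor of s in the denominator, so the system is type 1. By superposition:
  • 4: tracked with zero error.
  • 4t: e_ss = 4/K_v with K_v=25/6 → 0.96.
Total e_ss = 0.96.

0.96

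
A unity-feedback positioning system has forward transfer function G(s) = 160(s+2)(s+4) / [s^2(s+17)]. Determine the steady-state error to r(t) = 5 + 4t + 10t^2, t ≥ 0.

The open loop has two poles at the origin → type 2 system. Taking each input component in turn:
  • 5: tracked with zero error.
  • 4t: tracked with zero error.
  • 10t^2: e_ss = 20/K_a with K_a=1280/17 → 17/64.
Total e_ss = 17/64.

17/64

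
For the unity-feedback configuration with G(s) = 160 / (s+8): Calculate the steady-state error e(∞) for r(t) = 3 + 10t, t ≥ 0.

No free integrators in G(s): this is a type 0 system. By superposition:
  • 3: e_ss = 3/(1+K_p) with K_p=20 → 1/7.
  • 10t: a type-0 system cannot track it, e_ss → ∞.
The unbounded component dominates.

infinity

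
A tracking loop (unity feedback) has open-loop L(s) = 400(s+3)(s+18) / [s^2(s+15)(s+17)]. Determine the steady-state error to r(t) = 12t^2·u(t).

Two free integrators in L(s): this is a type 2 system.
K_a = lim_{s→0} s^2·L(s) = 400·3·18 / (15·17) = 1440/17.
r(t) = 12t^2 gives R(s) = 24/s^3.
e_ss = 24/K_a = 24/(1440/17) = 17/60.

17/60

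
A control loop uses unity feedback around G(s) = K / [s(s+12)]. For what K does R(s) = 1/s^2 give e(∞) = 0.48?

The open loop has one pole at the origin → type 1 system.
K_v = lim_{s→0} s·G(s) = K / (12) = (1/12)·K.
e_ss = 1/K_v = 0.48 ⇒ K_v = 25/12 ⇒ K = (25/12)/(1/12) = 25.

25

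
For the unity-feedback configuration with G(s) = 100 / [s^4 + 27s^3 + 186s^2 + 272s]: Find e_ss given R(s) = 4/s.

0

The denominator has no term below 272s — 1 pole at s=0, type 1.
K_p = ∞ for a type-1 system; e_ss to a step is zero.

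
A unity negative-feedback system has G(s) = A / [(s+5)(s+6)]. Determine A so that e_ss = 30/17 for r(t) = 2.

4

G(s) has no factors of s in the denominator, so the system is type 0.
K_p = lim_{s→0} G(s) = A / (5·6) = (1/30)·A.
e_ss = 2/(1 + K_p) = 30/17 ⇒ 1 + (1/30)·A = 17/15 ⇒ A = 4.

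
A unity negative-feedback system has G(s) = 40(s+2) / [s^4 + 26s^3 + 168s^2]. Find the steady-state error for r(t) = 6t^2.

Factoring s^2 from the denominator leaves a polynomial with constant term 168, so the system is type 2.
K_a = lim_{s→0} s^2·G(s) = 40·2 / 168 = 10/21.
r(t) = 6t^2 gives R(s) = 12/s^3.
e_ss = 12/K_a = 12/(10/21) = 25.2.

25.2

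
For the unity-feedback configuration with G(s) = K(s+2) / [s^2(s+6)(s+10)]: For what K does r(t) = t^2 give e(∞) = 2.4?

The open loop has two poles at the origin → type 2 system.
K_a = lim_{s→0} s^2·G(s) = K·2 / (6·10) = (1/30)·K.
e_ss = 2/K_a = 2.4 ⇒ K_a = 5/6 ⇒ K = (5/6)/(1/30) = 25.

25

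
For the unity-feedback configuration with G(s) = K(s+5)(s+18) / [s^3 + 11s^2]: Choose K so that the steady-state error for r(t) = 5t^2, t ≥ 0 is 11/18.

2

Lowest-order denominator term is 11s^2, so the open loop has 2 poles at the origin → type 2 system.
K_a = lim_{s→0} s^2·G(s) = K·5·18 / 11 = (90/11)·K.
e_ss = 10/K_a = 11/18 ⇒ K_a = 180/11 ⇒ K = (180/11)/(90/11) = 2.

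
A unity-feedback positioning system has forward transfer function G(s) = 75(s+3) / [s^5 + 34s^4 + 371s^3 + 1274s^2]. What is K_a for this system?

225/1274

The denominator has no term below 1274s^2 — 2 poles at s=0, type 2.
K_a = lim_{s→0} s^2·G(s) = 75·3 / 1274 = 225/1274.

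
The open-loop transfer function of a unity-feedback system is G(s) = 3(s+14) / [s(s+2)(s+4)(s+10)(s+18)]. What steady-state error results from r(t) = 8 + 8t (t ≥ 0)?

1920/7

G(s) has one factor of s in the denominator, so the system is type 1. Taking each input component in turn:
  • 8: tracked with zero error.
  • 8t: e_ss = 8/K_v with K_v=7/240 → 1920/7.
Total e_ss = 1920/7.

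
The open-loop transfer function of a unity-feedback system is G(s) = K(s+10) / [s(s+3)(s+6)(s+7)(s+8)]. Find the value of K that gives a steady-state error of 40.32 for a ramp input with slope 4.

One free integrator in G(s): this is a type 1 system.
K_v = lim_{s→0} s·G(s) = K·10 / (3·6·7·8) = (5/504)·K.
e_ss = 4/K_v = 40.32 ⇒ K_v = 25/252 ⇒ K = (25/252)/(5/504) = 10.

10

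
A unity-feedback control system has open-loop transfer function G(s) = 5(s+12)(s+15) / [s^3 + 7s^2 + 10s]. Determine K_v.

90

Lowest-order denominator term is 10s, so the open loop has 1 pole at the origin → type 1 system.
K_v = lim_{s→0} s·G(s) = 5·12·15 / 10 = 90.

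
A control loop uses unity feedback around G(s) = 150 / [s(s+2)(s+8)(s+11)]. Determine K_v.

System type = 1 (one pole at s=0).
K_v = lim_{s→0} s·G(s) = 150 / (2·8·11) = 75/88.

75/88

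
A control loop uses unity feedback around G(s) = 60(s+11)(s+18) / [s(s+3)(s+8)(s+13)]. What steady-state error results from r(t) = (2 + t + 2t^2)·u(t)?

infinity

One free integrator in G(s): this is a type 1 system. By superposition:
  • 2: tracked with zero error.
  • t: e_ss = 1/K_v with K_v=495/13 → 13/495.
  • 2t^2: a type-1 system cannot track it, e_ss → ∞.
The unbounded component dominates.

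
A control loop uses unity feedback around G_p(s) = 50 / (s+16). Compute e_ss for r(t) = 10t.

The open loop has no poles at the origin → type 0 system.
For a type-0 system K_v = 0, so e_ss to a ramp input is unbounded.

infinity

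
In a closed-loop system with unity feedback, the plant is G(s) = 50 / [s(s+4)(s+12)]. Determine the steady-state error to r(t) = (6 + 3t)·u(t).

2.88

G(s) has one factor of s in the denominator, so the system is type 1. Taking each input component in turn:
  • 6: tracked with zero error.
  • 3t: e_ss = 3/K_v with K_v=25/24 → 2.88.
Total e_ss = 2.88.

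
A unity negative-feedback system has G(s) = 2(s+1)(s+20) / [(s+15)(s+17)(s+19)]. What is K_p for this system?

No free integrators in G(s): this is a type 0 system.
K_p = lim_{s→0} G(s) = 2·1·20 / (15·17·19) = 8/969.

8/969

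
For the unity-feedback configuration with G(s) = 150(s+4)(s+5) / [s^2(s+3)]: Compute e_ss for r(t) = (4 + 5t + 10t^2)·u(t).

The open loop has two poles at the origin → type 2 system. Treating each term separately:
  • 4: tracked with zero error.
  • 5t: tracked with zero error.
  • 10t^2: e_ss = 20/K_a with K_a=1000 → 0.02.
Total e_ss = 0.02.

0.02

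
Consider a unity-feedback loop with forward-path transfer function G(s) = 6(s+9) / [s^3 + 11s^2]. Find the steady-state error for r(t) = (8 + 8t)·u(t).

0

Factoring s^2 from the denominator leaves a polynomial with constant term 11, so the system is type 2. By superposition:
  • 8: tracked with zero error.
  • 8t: tracked with zero error.
Total e_ss = 0.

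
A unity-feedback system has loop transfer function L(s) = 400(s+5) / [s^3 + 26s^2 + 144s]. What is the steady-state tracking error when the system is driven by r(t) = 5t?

Factoring s from the denominator leaves a polynomial with constant term 144, so the system is type 1.
K_v = lim_{s→0} s·L(s) = 400·5 / 144 = 125/9.
e_ss = 5/K_v = 5/(125/9) = 0.36.

0.36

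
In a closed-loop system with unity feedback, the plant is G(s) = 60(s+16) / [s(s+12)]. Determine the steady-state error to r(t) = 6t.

G(s) has one factor of s in the denominator, so the system is type 1.
K_v = lim_{s→0} s·G(s) = 60·16 / (12) = 80.
e_ss = 6/K_v = 6/80 = 0.075.

0.075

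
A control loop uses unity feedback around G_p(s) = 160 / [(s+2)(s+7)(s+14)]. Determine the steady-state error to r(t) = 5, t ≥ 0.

The open loop has no poles at the origin → type 0 system.
K_p = lim_{s→0} G_p(s) = 160 / (2·7·14) = 40/49.
e_ss = 5/(1 + K_p) = 5/(89/49) = 245/89.

245/89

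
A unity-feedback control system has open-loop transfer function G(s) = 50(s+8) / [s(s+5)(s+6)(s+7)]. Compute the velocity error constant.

40/21

System type = 1 (one pole at s=0).
K_v = lim_{s→0} s·G(s) = 50·8 / (5·6·7) = 40/21.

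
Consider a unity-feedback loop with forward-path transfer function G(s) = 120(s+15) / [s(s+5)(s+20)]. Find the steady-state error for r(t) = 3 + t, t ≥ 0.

1/18

G(s) has one factor of s in the denominator, so the system is type 1. Taking each input component in turn:
  • 3: tracked with zero error.
  • t: e_ss = 1/K_v with K_v=18 → 1/18.
Total e_ss = 1/18.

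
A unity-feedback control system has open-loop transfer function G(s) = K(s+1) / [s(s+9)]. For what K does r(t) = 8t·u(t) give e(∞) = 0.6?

System type = 1 (one pole at s=0).
K_v = lim_{s→0} s·G(s) = K·1 / (9) = (1/9)·K.
e_ss = 8/K_v = 0.6 ⇒ K_v = 40/3 ⇒ K = (40/3)/(1/9) = 120.

120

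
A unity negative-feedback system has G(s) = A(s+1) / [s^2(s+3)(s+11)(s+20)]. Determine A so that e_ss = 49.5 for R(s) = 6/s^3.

80

Two free integrators in G(s): this is a type 2 system.
K_a = lim_{s→0} s^2·G(s) = A·1 / (3·11·20) = (1/660)·A.
e_ss = 6/K_a = 49.5 ⇒ K_a = 4/33 ⇒ A = (4/33)/(1/660) = 80.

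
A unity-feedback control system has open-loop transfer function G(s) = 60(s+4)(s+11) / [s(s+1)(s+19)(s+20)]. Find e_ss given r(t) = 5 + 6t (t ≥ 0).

G(s) has one factor of s in the denominator, so the system is type 1. Taking each input component in turn:
  • 5: tracked with zero error.
  • 6t: e_ss = 6/K_v with K_v=132/19 → 19/22.
Total e_ss = 19/22.

19/22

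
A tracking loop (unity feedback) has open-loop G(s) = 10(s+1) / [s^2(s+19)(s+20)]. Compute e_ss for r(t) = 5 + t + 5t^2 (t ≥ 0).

380

Two free integrators in G(s): this is a type 2 system. Taking each input component in turn:
  • 5: tracked with zero error.
  • t: tracked with zero error.
  • 5t^2: e_ss = 10/K_a with K_a=1/38 → 380.
Total e_ss = 380.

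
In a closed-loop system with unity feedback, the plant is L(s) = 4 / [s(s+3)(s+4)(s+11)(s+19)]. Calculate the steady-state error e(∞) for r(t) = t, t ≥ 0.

The open loop has one pole at the origin → type 1 system.
K_v = lim_{s→0} s·L(s) = 4 / (3·4·11·19) = 1/627.
e_ss = 1/K_v = 1/(1/627) = 627.

627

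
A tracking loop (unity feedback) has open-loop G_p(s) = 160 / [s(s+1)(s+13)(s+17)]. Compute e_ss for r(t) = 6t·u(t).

8.2875

One free integrator in G_p(s): this is a type 1 system.
K_v = lim_{s→0} s·G_p(s) = 160 / (1·13·17) = 160/221.
e_ss = 6/K_v = 6/(160/221) = 8.2875.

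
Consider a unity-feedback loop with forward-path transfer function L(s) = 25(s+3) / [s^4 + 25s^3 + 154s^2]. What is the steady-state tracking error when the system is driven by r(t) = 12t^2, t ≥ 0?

49.28

Factoring s^2 from the denominator leaves a polynomial with constant term 154, so the system is type 2.
K_a = lim_{s→0} s^2·L(s) = 25·3 / 154 = 75/154.
r(t) = 12t^2 gives R(s) = 24/s^3.
e_ss = 24/K_a = 24/(75/154) = 49.28.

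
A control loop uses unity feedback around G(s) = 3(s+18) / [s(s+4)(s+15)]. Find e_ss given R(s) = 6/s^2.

20/3

One free integrator in G(s): this is a type 1 system.
K_v = lim_{s→0} s·G(s) = 3·18 / (4·15) = 0.9.
e_ss = 6/K_v = 6/0.9 = 20/3.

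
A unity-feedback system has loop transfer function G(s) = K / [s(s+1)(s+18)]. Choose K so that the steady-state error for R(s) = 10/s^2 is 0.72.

250

G(s) has one factor of s in the denominator, so the system is type 1.
K_v = lim_{s→0} s·G(s) = K / (1·18) = (1/18)·K.
e_ss = 10/K_v = 0.72 ⇒ K_v = 125/9 ⇒ K = (125/9)/(1/18) = 250.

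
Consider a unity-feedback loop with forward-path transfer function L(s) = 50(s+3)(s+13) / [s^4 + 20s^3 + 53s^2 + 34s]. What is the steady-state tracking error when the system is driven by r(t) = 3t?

Lowest-order denominator term is 34s, so the open loop has 1 pole at the origin → type 1 system.
K_v = lim_{s→0} s·L(s) = 50·3·13 / 34 = 975/17.
e_ss = 3/K_v = 3/(975/17) = 17/325.

17/325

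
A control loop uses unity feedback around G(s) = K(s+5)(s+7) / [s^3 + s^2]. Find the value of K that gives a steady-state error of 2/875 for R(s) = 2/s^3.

Lowest-order denominator term is s^2, so the open loop has 2 poles at the origin → type 2 system.
K_a = lim_{s→0} s^2·G(s) = K·5·7 / 1 = 35·K.
e_ss = 2/K_a = 2/875 ⇒ K_a = 875 ⇒ K = 875/35 = 25.

25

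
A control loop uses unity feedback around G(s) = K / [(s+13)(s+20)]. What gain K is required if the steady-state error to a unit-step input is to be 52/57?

25

The open loop has no poles at the origin → type 0 system.
K_p = lim_{s→0} G(s) = K / (13·20) = (1/260)·K.
e_ss = 1/(1 + K_p) = 52/57 ⇒ 1 + (1/260)·K = 57/52 ⇒ K = 25.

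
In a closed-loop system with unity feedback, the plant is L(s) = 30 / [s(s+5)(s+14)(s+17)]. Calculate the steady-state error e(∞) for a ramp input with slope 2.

238/3

System type = 1 (one pole at s=0).
K_v = lim_{s→0} s·L(s) = 30 / (5·14·17) = 3/119.
e_ss = 2/K_v = 2/(3/119) = 238/3.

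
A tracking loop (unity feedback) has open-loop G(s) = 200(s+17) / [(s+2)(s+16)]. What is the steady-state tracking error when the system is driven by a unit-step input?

4/429

No free integrators in G(s): this is a type 0 system.
K_p = lim_{s→0} G(s) = 200·17 / (2·16) = 106.25.
e_ss = 1/(1 + K_p) = 1/107.25 = 4/429.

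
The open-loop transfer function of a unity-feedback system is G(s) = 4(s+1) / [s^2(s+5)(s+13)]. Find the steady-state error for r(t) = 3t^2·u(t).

System type = 2 (two poles at s=0).
K_a = lim_{s→0} s^2·G(s) = 4·1 / (5·13) = 4/65.
r(t) = 3t^2 gives R(s) = 6/s^3.
e_ss = 6/K_a = 6/(4/65) = 97.5.

97.5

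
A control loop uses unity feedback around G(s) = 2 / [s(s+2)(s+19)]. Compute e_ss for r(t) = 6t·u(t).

114

G(s) has one factor of s in the denominator, so the system is type 1.
K_v = lim_{s→0} s·G(s) = 2 / (2·19) = 1/19.
e_ss = 6/K_v = 6/(1/19) = 114.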